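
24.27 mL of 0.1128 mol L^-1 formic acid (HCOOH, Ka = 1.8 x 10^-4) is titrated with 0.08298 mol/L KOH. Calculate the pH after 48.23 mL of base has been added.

12.24

n(acid) = 0.1128 x 0.02427 = 0.002738 mol; n(KOH) added = 0.08298 x 0.04823 = 0.004002 mol.
Base is in excess by 0.004002 - 0.002738 = 0.001264 mol in a total volume of 0.07250 L.
[OH^-] = 0.001264/0.07250 = 0.01744 M, so pOH = 1.76 and pH = 14.00 - 1.76 = 12.24.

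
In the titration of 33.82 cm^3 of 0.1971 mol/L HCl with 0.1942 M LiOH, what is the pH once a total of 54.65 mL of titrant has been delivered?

n(acid) = 0.1971 x 0.03382 = 0.006666 mol; n(LiOH) added = 0.1942 x 0.05465 = 0.01061 mol.
Base is in excess by 0.01061 - 0.006666 = 0.003947 mol in a total volume of 0.08847 L.
[OH^-] = 0.003947/0.08847 = 0.04462 M, so pOH = 1.35 and pH = 14.00 - 1.35 = 12.65.

12.65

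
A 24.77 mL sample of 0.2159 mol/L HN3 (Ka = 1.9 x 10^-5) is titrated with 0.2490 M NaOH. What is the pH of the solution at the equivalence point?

8.89

n(HN3) = 0.2159 x 0.02477 = 0.005348 mol; V(NaOH) at equivalence = 0.005348/0.2490 = 0.02148 L.
At equivalence all the acid is converted to N3-; total volume = 0.02477 + 0.02148 = 0.04625 L, so [N3-] = 0.005348/0.04625 = 0.1156 M.
Kb = Kw/Ka = 1.0e-14 / 1.9 x 10^-5 = 5.26e-10.
[OH^-] = sqrt(Kb x [N3-]) = sqrt(5.26e-10 x 0.1156) = 7.80e-6 M.
pOH = 5.11, so pH = 14.00 - 5.11 = 8.89.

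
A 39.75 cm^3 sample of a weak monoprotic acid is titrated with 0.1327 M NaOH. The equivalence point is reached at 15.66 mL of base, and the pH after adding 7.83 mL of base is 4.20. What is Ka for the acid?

7.83 mL is half of the equivalence volume, so this is the half-equivalence point where [HA] = [A^-].
At half-equivalence pH = pKa, so pKa = 4.20.
Ka = 10^(-4.20) = 6.3 x 10^-5.

6.3 x 10^-5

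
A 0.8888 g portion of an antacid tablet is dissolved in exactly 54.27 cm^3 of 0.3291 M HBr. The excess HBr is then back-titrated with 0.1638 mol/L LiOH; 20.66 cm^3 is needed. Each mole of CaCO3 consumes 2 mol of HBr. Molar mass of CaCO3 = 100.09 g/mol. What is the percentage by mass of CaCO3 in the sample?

Total n(HBr) added = 0.3291 x 0.05427 = 0.01786 mol.
n(LiOH) used = 0.1638 x 0.02066 = 0.003384 mol, which equals the excess n(HBr).
So n(HBr) consumed by the sample = 0.01786 - 0.003384 = 0.01448 mol.
n(CaCO3) = 0.01448 / 2 = 0.007238 mol.
mass CaCO3 = 0.007238 x 100.09 = 0.7245 g, so %CaCO3 = 0.7245/0.8888 x 100 = 81.5%.

81.5%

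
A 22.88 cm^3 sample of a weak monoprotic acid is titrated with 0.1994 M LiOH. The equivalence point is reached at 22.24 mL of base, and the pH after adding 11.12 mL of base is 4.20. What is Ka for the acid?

11.12 mL is half of the equivalence volume, so this is the half-equivalence point where [HA] = [A^-].
At half-equivalence pH = pKa, so pKa = 4.20.
Ka = 10^(-4.20) = 6.3 x 10^-5.

6.3 x 10^-5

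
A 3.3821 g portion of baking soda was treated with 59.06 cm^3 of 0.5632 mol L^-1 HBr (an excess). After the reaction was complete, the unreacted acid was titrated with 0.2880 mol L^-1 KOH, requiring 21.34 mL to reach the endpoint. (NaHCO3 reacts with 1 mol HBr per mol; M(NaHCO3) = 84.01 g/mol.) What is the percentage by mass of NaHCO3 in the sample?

Total n(HBr) added = 0.5632 x 0.05906 = 0.03326 mol.
n(KOH) used = 0.2880 x 0.02134 = 0.006146 mol, which equals the excess n(HBr).
So n(HBr) consumed by the sample = 0.03326 - 0.006146 = 0.02712 mol.
n(NaHCO3) = 0.02712 / 1 = 0.02712 mol.
mass NaHCO3 = 0.02712 x 84.01 = 2.278 g, so %NaHCO3 = 2.278/3.3821 x 100 = 67.4%.

67.4%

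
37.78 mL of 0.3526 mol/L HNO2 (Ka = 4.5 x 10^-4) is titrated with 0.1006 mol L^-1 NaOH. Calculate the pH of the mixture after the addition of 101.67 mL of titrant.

Initial n(HNO2) = 0.3526 x 0.03778 = 0.01332 mol.
n(NaOH) added = 0.1006 x 0.1017 = 0.01023 mol, converting that many moles of HNO2 to NO2-.
Remaining n(HNO2) = 0.003093 mol; n(NO2-) = 0.01023 mol.
By Henderson-Hasselbalch, pH = pKa + log([A^-]/[HA]) = 3.35 + log(0.01023/0.003093) = 3.35 + (+0.52) = 3.87.

3.87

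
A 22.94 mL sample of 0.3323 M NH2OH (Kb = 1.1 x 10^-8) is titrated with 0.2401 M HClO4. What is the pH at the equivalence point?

n(NH2OH) = 0.3323 x 0.02294 = 0.007623 mol; V(HClO4) at equivalence = 0.007623/0.2401 = 0.03175 L.
At equivalence the base is fully converted to NH3OH+; total volume = 0.05469 L, so [NH3OH+] = 0.007623/0.05469 = 0.1394 M.
Ka(NH3OH+) = Kw/Kb = 1.0e-14 / 1.1 x 10^-8 = 9.09e-7.
[H^+] = sqrt(Ka x [NH3OH+]) = sqrt(9.09e-7 x 0.1394) = 0.000356 M.
pH = -log(0.000356) = 3.45.

3.45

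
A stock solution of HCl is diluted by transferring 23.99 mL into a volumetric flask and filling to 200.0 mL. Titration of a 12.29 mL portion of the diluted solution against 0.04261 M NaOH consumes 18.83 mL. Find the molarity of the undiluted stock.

0.544 M

n(NaOH) = 0.04261 x 0.01883 = 0.0008023 mol.
n(HCl) in the aliquot = 0.0008023 mol.
[diluted HCl] = 0.0008023 / 0.01229 = 0.06528 M.
Dilution factor = 200.0/23.99 = 8.337, so [stock] = 0.06528 x 8.337 = 0.544 M.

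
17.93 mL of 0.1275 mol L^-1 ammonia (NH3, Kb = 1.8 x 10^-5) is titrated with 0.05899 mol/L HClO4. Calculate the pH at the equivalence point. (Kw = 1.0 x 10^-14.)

n(NH3) = 0.1275 x 0.01793 = 0.002286 mol; V(HClO4) at equivalence = 0.002286/0.05899 = 0.03875 L.
At equivalence the base is fully converted to NH4+; total volume = 0.05668 L, so [NH4+] = 0.002286/0.05668 = 0.04033 M.
Ka(NH4+) = Kw/Kb = 1.0e-14 / 1.8 x 10^-5 = 5.56e-10.
[H^+] = sqrt(Ka x [NH4+]) = sqrt(5.56e-10 x 0.04033) = 4.73e-6 M.
pH = -log(4.73e-6) = 5.32.

5.32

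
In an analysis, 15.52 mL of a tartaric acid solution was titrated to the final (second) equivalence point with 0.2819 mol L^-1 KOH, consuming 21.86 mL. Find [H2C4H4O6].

n(KOH) = 0.2819 x 0.02186 = 0.006162 mol.
At the final (second) equivalence point, 2 mol OH^- react per mol H2C4H4O6, so n(H2C4H4O6) = 0.006162 / 2 = 0.003081 mol.
[H2C4H4O6] = 0.003081 / 0.01552 L = 0.199 M.

0.199 M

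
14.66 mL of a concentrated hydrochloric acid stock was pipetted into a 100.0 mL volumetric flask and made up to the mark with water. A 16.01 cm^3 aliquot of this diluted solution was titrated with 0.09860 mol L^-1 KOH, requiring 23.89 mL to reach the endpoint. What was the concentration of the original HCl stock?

n(KOH) = 0.09860 x 0.02389 = 0.002356 mol.
n(HCl) in the aliquot = 0.002356 mol.
[diluted HCl] = 0.002356 / 0.01601 = 0.1471 M.
Dilution factor = 100.0/14.66 = 6.821, so [stock] = 0.1471 x 6.821 = 1.00 M.

1.00 M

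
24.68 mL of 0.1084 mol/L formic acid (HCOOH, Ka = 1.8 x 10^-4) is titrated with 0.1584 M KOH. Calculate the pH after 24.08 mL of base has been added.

12.37

n(acid) = 0.1084 x 0.02468 = 0.002675 mol; n(KOH) added = 0.1584 x 0.02408 = 0.003814 mol.
Base is in excess by 0.003814 - 0.002675 = 0.001139 mol in a total volume of 0.04876 L.
[OH^-] = 0.001139/0.04876 = 0.02336 M, so pOH = 1.63 and pH = 14.00 - 1.63 = 12.37.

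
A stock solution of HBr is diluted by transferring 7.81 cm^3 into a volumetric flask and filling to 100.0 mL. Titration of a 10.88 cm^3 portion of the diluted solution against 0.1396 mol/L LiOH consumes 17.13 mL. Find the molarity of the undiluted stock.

n(LiOH) = 0.1396 x 0.01713 = 0.002391 mol.
n(HBr) in the aliquot = 0.002391 mol.
[diluted HBr] = 0.002391 / 0.01088 = 0.2198 M.
Dilution factor = 100.0/7.810 = 12.80, so [stock] = 0.2198 x 12.80 = 2.81 M.

2.81 M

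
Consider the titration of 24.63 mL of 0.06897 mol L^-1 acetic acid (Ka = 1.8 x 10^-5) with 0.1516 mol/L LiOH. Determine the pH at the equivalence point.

n(CH3COOH) = 0.06897 x 0.02463 = 0.001699 mol; V(LiOH) at equivalence = 0.001699/0.1516 = 0.01121 L.
At equivalence all the acid is converted to CH3COO-; total volume = 0.02463 + 0.01121 = 0.03584 L, so [CH3COO-] = 0.001699/0.03584 = 0.04740 M.
Kb = Kw/Ka = 1.0e-14 / 1.8 x 10^-5 = 5.56e-10.
[OH^-] = sqrt(Kb x [CH3COO-]) = sqrt(5.56e-10 x 0.04740) = 5.13e-6 M.
pOH = 5.29, so pH = 14.00 - 5.29 = 8.71.

8.71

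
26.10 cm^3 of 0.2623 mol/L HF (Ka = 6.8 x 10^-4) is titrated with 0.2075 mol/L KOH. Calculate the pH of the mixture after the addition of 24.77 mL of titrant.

3.65

Initial n(HF) = 0.2623 x 0.02610 = 0.006846 mol.
n(KOH) added = 0.2075 x 0.02477 = 0.005140 mol, converting that many moles of HF to F-.
Remaining n(HF) = 0.001706 mol; n(F-) = 0.005140 mol.
By Henderson-Hasselbalch, pH = pKa + log([A^-]/[HA]) = 3.17 + log(0.005140/0.001706) = 3.17 + (+0.48) = 3.65.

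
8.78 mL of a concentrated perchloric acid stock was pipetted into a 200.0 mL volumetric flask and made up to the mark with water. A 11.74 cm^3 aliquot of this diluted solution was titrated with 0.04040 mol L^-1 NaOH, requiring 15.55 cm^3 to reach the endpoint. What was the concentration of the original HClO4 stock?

n(NaOH) = 0.04040 x 0.01555 = 0.0006282 mol.
n(HClO4) in the aliquot = 0.0006282 mol.
[diluted HClO4] = 0.0006282 / 0.01174 = 0.05351 M.
Dilution factor = 200.0/8.780 = 22.78, so [stock] = 0.05351 x 22.78 = 1.22 M.

1.22 M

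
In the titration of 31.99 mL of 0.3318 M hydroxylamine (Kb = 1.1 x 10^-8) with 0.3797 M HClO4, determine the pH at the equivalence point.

n(NH2OH) = 0.3318 x 0.03199 = 0.01061 mol; V(HClO4) at equivalence = 0.01061/0.3797 = 0.02795 L.
At equivalence the base is fully converted to NH3OH+; total volume = 0.05994 L, so [NH3OH+] = 0.01061/0.05994 = 0.1771 M.
Ka(NH3OH+) = Kw/Kb = 1.0e-14 / 1.1 x 10^-8 = 9.09e-7.
[H^+] = sqrt(Ka x [NH3OH+]) = sqrt(9.09e-7 x 0.1771) = 0.000401 M.
pH = -log(0.000401) = 3.40.

3.40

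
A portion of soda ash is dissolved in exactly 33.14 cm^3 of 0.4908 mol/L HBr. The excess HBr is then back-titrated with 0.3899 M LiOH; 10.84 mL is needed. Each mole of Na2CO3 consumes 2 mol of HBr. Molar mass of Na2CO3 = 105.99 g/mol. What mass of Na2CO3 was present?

Total n(HBr) added = 0.4908 x 0.03314 = 0.01627 mol.
n(LiOH) used = 0.3899 x 0.01084 = 0.004227 mol, which equals the excess n(HBr).
So n(HBr) consumed by the sample = 0.01627 - 0.004227 = 0.01204 mol.
n(Na2CO3) = 0.01204 / 2 = 0.006019 mol.
mass = 0.006019 mol x 105.99 g/mol = 0.638 g.

0.638 g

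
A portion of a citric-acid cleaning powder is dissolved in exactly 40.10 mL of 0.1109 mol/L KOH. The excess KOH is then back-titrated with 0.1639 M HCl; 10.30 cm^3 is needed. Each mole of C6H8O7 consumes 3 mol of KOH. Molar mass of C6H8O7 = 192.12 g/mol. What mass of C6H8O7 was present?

0.177 g

Total n(KOH) added = 0.1109 x 0.04010 = 0.004447 mol.
n(HCl) used = 0.1639 x 0.01030 = 0.001688 mol, which equals the excess n(KOH).
So n(KOH) consumed by the sample = 0.004447 - 0.001688 = 0.002759 mol.
n(C6H8O7) = 0.002759 / 3 = 0.0009196 mol.
mass = 0.0009196 mol x 192.12 g/mol = 0.177 g.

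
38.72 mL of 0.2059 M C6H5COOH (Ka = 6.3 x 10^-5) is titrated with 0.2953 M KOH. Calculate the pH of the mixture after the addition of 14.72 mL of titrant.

4.28

Initial n(C6H5COOH) = 0.2059 x 0.03872 = 0.007972 mol.
n(KOH) added = 0.2953 x 0.01472 = 0.004347 mol, converting that many moles of C6H5COOH to C6H5COO-.
Remaining n(C6H5COOH) = 0.003626 mol; n(C6H5COO-) = 0.004347 mol.
By Henderson-Hasselbalch, pH = pKa + log([A^-]/[HA]) = 4.20 + log(0.004347/0.003626) = 4.20 + (+0.08) = 4.28.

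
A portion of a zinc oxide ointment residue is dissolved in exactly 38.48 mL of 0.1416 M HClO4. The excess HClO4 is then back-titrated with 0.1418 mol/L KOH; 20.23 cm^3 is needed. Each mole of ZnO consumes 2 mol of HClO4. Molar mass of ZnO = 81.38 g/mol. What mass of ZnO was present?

Total n(HClO4) added = 0.1416 x 0.03848 = 0.005449 mol.
n(KOH) used = 0.1418 x 0.02023 = 0.002869 mol, which equals the excess n(HClO4).
So n(HClO4) consumed by the sample = 0.005449 - 0.002869 = 0.002580 mol.
n(ZnO) = 0.002580 / 2 = 0.001290 mol.
mass = 0.001290 mol x 81.38 g/mol = 0.105 g.

0.105 g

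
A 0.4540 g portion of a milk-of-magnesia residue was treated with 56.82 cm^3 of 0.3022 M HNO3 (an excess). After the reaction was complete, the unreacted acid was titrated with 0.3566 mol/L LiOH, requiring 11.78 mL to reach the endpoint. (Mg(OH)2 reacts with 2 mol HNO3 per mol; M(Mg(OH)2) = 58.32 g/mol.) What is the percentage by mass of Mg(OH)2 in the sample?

83.3%

Total n(HNO3) added = 0.3022 x 0.05682 = 0.01717 mol.
n(LiOH) used = 0.3566 x 0.01178 = 0.004201 mol, which equals the excess n(HNO3).
So n(HNO3) consumed by the sample = 0.01717 - 0.004201 = 0.01297 mol.
n(Mg(OH)2) = 0.01297 / 2 = 0.006485 mol.
mass Mg(OH)2 = 0.006485 x 58.32 = 0.3782 g, so %Mg(OH)2 = 0.3782/0.4540 x 100 = 83.3%.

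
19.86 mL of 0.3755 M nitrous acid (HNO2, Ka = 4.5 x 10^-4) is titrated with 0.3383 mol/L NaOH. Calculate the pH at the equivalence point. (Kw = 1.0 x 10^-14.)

n(HNO2) = 0.3755 x 0.01986 = 0.007457 mol; V(NaOH) at equivalence = 0.007457/0.3383 = 0.02204 L.
At equivalence all the acid is converted to NO2-; total volume = 0.01986 + 0.02204 = 0.04190 L, so [NO2-] = 0.007457/0.04190 = 0.1780 M.
Kb = Kw/Ka = 1.0e-14 / 4.5 x 10^-4 = 2.22e-11.
[OH^-] = sqrt(Kb x [NO2-]) = sqrt(2.22e-11 x 0.1780) = 1.99e-6 M.
pOH = 5.70, so pH = 14.00 - 5.70 = 8.30.

8.30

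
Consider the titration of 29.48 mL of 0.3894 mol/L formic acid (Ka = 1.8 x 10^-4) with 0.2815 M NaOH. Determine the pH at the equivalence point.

n(HCOOH) = 0.3894 x 0.02948 = 0.01148 mol; V(NaOH) at equivalence = 0.01148/0.2815 = 0.04078 L.
At equivalence all the acid is converted to HCOO-; total volume = 0.02948 + 0.04078 = 0.07026 L, so [HCOO-] = 0.01148/0.07026 = 0.1634 M.
Kb = Kw/Ka = 1.0e-14 / 1.8 x 10^-4 = 5.56e-11.
[OH^-] = sqrt(Kb x [HCOO-]) = sqrt(5.56e-11 x 0.1634) = 3.01e-6 M.
pOH = 5.52, so pH = 14.00 - 5.52 = 8.48.

8.48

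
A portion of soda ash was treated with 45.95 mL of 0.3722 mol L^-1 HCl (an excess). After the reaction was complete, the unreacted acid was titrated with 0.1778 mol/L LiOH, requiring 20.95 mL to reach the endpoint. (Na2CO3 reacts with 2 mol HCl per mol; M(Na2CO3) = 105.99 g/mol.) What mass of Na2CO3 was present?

0.709 g

Total n(HCl) added = 0.3722 x 0.04595 = 0.01710 mol.
n(LiOH) used = 0.1778 x 0.02095 = 0.003725 mol, which equals the excess n(HCl).
So n(HCl) consumed by the sample = 0.01710 - 0.003725 = 0.01338 mol.
n(Na2CO3) = 0.01338 / 2 = 0.006689 mol.
mass = 0.006689 mol x 105.99 g/mol = 0.709 g.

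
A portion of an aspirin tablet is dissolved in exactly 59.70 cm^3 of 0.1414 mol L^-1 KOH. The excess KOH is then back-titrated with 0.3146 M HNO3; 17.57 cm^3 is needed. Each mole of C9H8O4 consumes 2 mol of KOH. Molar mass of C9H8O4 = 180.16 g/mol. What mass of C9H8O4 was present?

0.262 g

Total n(KOH) added = 0.1414 x 0.05970 = 0.008442 mol.
n(HNO3) used = 0.3146 x 0.01757 = 0.005528 mol, which equals the excess n(KOH).
So n(KOH) consumed by the sample = 0.008442 - 0.005528 = 0.002914 mol.
n(C9H8O4) = 0.002914 / 2 = 0.001457 mol.
mass = 0.001457 mol x 180.16 g/mol = 0.262 g.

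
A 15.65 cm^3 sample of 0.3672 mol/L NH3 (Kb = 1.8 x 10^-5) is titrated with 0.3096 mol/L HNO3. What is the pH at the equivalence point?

n(NH3) = 0.3672 x 0.01565 = 0.005747 mol; V(HNO3) at equivalence = 0.005747/0.3096 = 0.01856 L.
At equivalence the base is fully converted to NH4+; total volume = 0.03421 L, so [NH4+] = 0.005747/0.03421 = 0.1680 M.
Ka(NH4+) = Kw/Kb = 1.0e-14 / 1.8 x 10^-5 = 5.56e-10.
[H^+] = sqrt(Ka x [NH4+]) = sqrt(5.56e-10 x 0.1680) = 9.66e-6 M.
pH = -log(9.66e-6) = 5.02.

5.02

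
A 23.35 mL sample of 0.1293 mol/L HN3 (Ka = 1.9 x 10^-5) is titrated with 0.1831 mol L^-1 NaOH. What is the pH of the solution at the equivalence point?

8.80

n(HN3) = 0.1293 x 0.02335 = 0.003019 mol; V(NaOH) at equivalence = 0.003019/0.1831 = 0.01649 L.
At equivalence all the acid is converted to N3-; total volume = 0.02335 + 0.01649 = 0.03984 L, so [N3-] = 0.003019/0.03984 = 0.07578 M.
Kb = Kw/Ka = 1.0e-14 / 1.9 x 10^-5 = 5.26e-10.
[OH^-] = sqrt(Kb x [N3-]) = sqrt(5.26e-10 x 0.07578) = 6.32e-6 M.
pOH = 5.20, so pH = 14.00 - 5.20 = 8.80.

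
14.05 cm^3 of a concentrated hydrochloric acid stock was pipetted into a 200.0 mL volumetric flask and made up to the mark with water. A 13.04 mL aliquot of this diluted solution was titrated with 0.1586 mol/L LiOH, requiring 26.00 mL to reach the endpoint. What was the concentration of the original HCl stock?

4.50 M

n(LiOH) = 0.1586 x 0.02600 = 0.004124 mol.
n(HCl) in the aliquot = 0.004124 mol.
[diluted HCl] = 0.004124 / 0.01304 = 0.3162 M.
Dilution factor = 200.0/14.05 = 14.23, so [stock] = 0.3162 x 14.23 = 4.50 M.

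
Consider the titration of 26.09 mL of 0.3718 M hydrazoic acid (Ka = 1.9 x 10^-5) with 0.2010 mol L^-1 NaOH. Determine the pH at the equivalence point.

n(HN3) = 0.3718 x 0.02609 = 0.009700 mol; V(NaOH) at equivalence = 0.009700/0.2010 = 0.04826 L.
At equivalence all the acid is converted to N3-; total volume = 0.02609 + 0.04826 = 0.07435 L, so [N3-] = 0.009700/0.07435 = 0.1305 M.
Kb = Kw/Ka = 1.0e-14 / 1.9 x 10^-5 = 5.26e-10.
[OH^-] = sqrt(Kb x [N3-]) = sqrt(5.26e-10 x 0.1305) = 8.29e-6 M.
pOH = 5.08, so pH = 14.00 - 5.08 = 8.92.

8.92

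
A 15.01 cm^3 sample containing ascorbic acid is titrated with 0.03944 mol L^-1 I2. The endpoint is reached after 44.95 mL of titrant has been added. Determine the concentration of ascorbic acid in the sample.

n(I2) = 0.03944 x 0.04495 = 0.001773 mol.
From the balanced equation, 1 mol I2 reacts with 1 mol ascorbic acid, so n(ascorbic acid) = 0.001773 x 1/1 = 0.001773 mol.
[ascorbic acid] = 0.001773 / 0.01501 L = 0.118 M.

0.118 M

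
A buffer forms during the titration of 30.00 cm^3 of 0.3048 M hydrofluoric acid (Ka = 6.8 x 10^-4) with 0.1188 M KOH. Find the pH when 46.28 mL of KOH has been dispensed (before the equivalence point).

Initial n(HF) = 0.3048 x 0.03000 = 0.009144 mol.
n(KOH) added = 0.1188 x 0.04628 = 0.005498 mol, converting that many moles of HF to F-.
Remaining n(HF) = 0.003646 mol; n(F-) = 0.005498 mol.
By Henderson-Hasselbalch, pH = pKa + log([A^-]/[HA]) = 3.17 + log(0.005498/0.003646) = 3.17 + (+0.18) = 3.35.

3.35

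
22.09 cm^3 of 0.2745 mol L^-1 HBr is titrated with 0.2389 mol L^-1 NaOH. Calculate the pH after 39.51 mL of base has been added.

n(acid) = 0.2745 x 0.02209 = 0.006064 mol; n(NaOH) added = 0.2389 x 0.03951 = 0.009439 mol.
Base is in excess by 0.009439 - 0.006064 = 0.003375 mol in a total volume of 0.06160 L.
[OH^-] = 0.003375/0.06160 = 0.05479 M, so pOH = 1.26 and pH = 14.00 - 1.26 = 12.74.

12.74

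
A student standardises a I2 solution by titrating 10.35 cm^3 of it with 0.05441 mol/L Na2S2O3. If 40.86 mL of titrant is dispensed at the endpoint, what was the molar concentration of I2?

n(Na2S2O3) = 0.05441 x 0.04086 = 0.002223 mol.
From the balanced equation, 2 mol Na2S2O3 reacts with 1 mol I2, so n(I2) = 0.002223 x 1/2 = 0.001112 mol.
[I2] = 0.001112 / 0.01035 L = 0.107 M.

0.107 M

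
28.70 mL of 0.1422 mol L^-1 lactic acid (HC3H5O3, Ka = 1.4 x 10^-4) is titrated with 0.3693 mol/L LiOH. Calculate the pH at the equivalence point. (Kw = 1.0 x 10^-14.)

n(HC3H5O3) = 0.1422 x 0.02870 = 0.004081 mol; V(LiOH) at equivalence = 0.004081/0.3693 = 0.01105 L.
At equivalence all the acid is converted to C3H5O3-; total volume = 0.02870 + 0.01105 = 0.03975 L, so [C3H5O3-] = 0.004081/0.03975 = 0.1027 M.
Kb = Kw/Ka = 1.0e-14 / 1.4 x 10^-4 = 7.14e-11.
[OH^-] = sqrt(Kb x [C3H5O3-]) = sqrt(7.14e-11 x 0.1027) = 2.71e-6 M.
pOH = 5.57, so pH = 14.00 - 5.57 = 8.43.

8.43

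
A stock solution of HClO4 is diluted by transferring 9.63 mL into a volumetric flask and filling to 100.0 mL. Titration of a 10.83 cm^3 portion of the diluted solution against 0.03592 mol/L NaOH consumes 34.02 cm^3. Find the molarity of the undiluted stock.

n(NaOH) = 0.03592 x 0.03402 = 0.001222 mol.
n(HClO4) in the aliquot = 0.001222 mol.
[diluted HClO4] = 0.001222 / 0.01083 = 0.1128 M.
Dilution factor = 100.0/9.630 = 10.38, so [stock] = 0.1128 x 10.38 = 1.17 M.

1.17 M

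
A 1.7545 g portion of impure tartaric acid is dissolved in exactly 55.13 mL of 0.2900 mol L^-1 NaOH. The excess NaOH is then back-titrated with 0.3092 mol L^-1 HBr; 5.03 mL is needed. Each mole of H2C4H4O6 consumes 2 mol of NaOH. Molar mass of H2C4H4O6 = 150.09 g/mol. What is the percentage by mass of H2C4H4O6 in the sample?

61.7%

Total n(NaOH) added = 0.2900 x 0.05513 = 0.01599 mol.
n(HBr) used = 0.3092 x 0.005030 = 0.001555 mol, which equals the excess n(NaOH).
So n(NaOH) consumed by the sample = 0.01599 - 0.001555 = 0.01443 mol.
n(H2C4H4O6) = 0.01443 / 2 = 0.007216 mol.
mass H2C4H4O6 = 0.007216 x 150.09 = 1.083 g, so %H2C4H4O6 = 1.083/1.7545 x 100 = 61.7%.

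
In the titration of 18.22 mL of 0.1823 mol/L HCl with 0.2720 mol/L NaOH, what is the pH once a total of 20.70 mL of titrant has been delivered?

12.77

n(acid) = 0.1823 x 0.01822 = 0.003322 mol; n(NaOH) added = 0.2720 x 0.02070 = 0.005630 mol.
Base is in excess by 0.005630 - 0.003322 = 0.002309 mol in a total volume of 0.03892 L.
[OH^-] = 0.002309/0.03892 = 0.05932 M, so pOH = 1.23 and pH = 14.00 - 1.23 = 12.77.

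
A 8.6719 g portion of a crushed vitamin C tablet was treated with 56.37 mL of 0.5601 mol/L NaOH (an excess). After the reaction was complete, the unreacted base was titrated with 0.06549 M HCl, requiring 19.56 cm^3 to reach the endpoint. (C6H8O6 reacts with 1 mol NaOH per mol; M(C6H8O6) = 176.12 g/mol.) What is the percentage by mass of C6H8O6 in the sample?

Total n(NaOH) added = 0.5601 x 0.05637 = 0.03157 mol.
n(HCl) used = 0.06549 x 0.01956 = 0.001281 mol, which equals the excess n(NaOH).
So n(NaOH) consumed by the sample = 0.03157 - 0.001281 = 0.03029 mol.
n(C6H8O6) = 0.03029 / 1 = 0.03029 mol.
mass C6H8O6 = 0.03029 x 176.12 = 5.335 g, so %C6H8O6 = 5.335/8.6719 x 100 = 61.5%.

61.5%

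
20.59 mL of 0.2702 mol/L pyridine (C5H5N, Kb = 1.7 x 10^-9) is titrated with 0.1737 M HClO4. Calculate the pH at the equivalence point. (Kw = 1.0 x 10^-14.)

3.10

n(C5H5N) = 0.2702 x 0.02059 = 0.005563 mol; V(HClO4) at equivalence = 0.005563/0.1737 = 0.03203 L.
At equivalence the base is fully converted to C5H5NH+; total volume = 0.05262 L, so [C5H5NH+] = 0.005563/0.05262 = 0.1057 M.
Ka(C5H5NH+) = Kw/Kb = 1.0e-14 / 1.7 x 10^-9 = 5.88e-6.
[H^+] = sqrt(Ka x [C5H5NH+]) = sqrt(5.88e-6 x 0.1057) = 0.000789 M.
pH = -log(0.000789) = 3.10.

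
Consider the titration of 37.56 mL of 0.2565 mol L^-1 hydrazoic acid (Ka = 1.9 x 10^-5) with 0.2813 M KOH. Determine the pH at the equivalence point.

8.92

n(HN3) = 0.2565 x 0.03756 = 0.009634 mol; V(KOH) at equivalence = 0.009634/0.2813 = 0.03425 L.
At equivalence all the acid is converted to N3-; total volume = 0.03756 + 0.03425 = 0.07181 L, so [N3-] = 0.009634/0.07181 = 0.1342 M.
Kb = Kw/Ka = 1.0e-14 / 1.9 x 10^-5 = 5.26e-10.
[OH^-] = sqrt(Kb x [N3-]) = sqrt(5.26e-10 x 0.1342) = 8.40e-6 M.
pOH = 5.08, so pH = 14.00 - 5.08 = 8.92.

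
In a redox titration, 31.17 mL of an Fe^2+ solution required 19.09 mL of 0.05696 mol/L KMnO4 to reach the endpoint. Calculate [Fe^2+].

0.174 M

n(KMnO4) = 0.05696 x 0.01909 = 0.001087 mol.
From the balanced equation, 1 mol KMnO4 reacts with 5 mol Fe^2+, so n(Fe^2+) = 0.001087 x 5/1 = 0.005437 mol.
[Fe^2+] = 0.005437 / 0.03117 L = 0.174 M.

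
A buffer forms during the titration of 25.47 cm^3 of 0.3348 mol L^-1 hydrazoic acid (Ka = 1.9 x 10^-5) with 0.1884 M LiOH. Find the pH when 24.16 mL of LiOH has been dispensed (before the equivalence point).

Initial n(HN3) = 0.3348 x 0.02547 = 0.008527 mol.
n(LiOH) added = 0.1884 x 0.02416 = 0.004552 mol, converting that many moles of HN3 to N3-.
Remaining n(HN3) = 0.003976 mol; n(N3-) = 0.004552 mol.
By Henderson-Hasselbalch, pH = pKa + log([A^-]/[HA]) = 4.72 + log(0.004552/0.003976) = 4.72 + (+0.06) = 4.78.

4.78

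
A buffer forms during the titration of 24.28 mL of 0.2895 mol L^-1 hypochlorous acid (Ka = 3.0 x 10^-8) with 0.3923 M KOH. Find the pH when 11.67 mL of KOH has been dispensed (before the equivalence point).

7.79

Initial n(HClO) = 0.2895 x 0.02428 = 0.007029 mol.
n(KOH) added = 0.3923 x 0.01167 = 0.004578 mol, converting that many moles of HClO to ClO-.
Remaining n(HClO) = 0.002451 mol; n(ClO-) = 0.004578 mol.
By Henderson-Hasselbalch, pH = pKa + log([A^-]/[HA]) = 7.52 + log(0.004578/0.002451) = 7.52 + (+0.27) = 7.79.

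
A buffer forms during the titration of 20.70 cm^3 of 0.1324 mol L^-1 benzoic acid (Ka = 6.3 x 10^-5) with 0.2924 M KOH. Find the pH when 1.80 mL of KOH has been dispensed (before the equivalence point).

3.58

Initial n(C6H5COOH) = 0.1324 x 0.02070 = 0.002741 mol.
n(KOH) added = 0.2924 x 0.001800 = 0.0005263 mol, converting that many moles of C6H5COOH to C6H5COO-.
Remaining n(C6H5COOH) = 0.002214 mol; n(C6H5COO-) = 0.0005263 mol.
By Henderson-Hasselbalch, pH = pKa + log([A^-]/[HA]) = 4.20 + log(0.0005263/0.002214) = 4.20 + (-0.62) = 3.58.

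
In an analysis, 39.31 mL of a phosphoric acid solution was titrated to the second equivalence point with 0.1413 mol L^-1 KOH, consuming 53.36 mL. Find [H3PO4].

0.0959 M

n(KOH) = 0.1413 x 0.05336 = 0.007540 mol.
At the second equivalence point, 2 mol OH^- react per mol H3PO4, so n(H3PO4) = 0.007540 / 2 = 0.003770 mol.
[H3PO4] = 0.003770 / 0.03931 L = 0.0959 M.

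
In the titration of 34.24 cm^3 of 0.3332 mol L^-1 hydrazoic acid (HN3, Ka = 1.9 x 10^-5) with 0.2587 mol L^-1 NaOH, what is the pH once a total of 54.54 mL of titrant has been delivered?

12.48

n(acid) = 0.3332 x 0.03424 = 0.01141 mol; n(NaOH) added = 0.2587 x 0.05454 = 0.01411 mol.
Base is in excess by 0.01411 - 0.01141 = 0.002701 mol in a total volume of 0.08878 L.
[OH^-] = 0.002701/0.08878 = 0.03042 M, so pOH = 1.52 and pH = 14.00 - 1.52 = 12.48.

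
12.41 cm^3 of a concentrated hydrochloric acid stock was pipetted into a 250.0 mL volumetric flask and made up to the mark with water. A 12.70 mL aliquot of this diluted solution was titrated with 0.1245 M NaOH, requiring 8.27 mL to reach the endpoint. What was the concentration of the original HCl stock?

n(NaOH) = 0.1245 x 0.008270 = 0.001030 mol.
n(HCl) in the aliquot = 0.001030 mol.
[diluted HCl] = 0.001030 / 0.01270 = 0.08107 M.
Dilution factor = 250.0/12.41 = 20.15, so [stock] = 0.08107 x 20.15 = 1.63 M.

1.63 M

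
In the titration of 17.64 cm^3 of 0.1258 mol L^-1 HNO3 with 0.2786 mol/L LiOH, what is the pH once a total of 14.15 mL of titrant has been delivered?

12.73

n(acid) = 0.1258 x 0.01764 = 0.002219 mol; n(LiOH) added = 0.2786 x 0.01415 = 0.003942 mol.
Base is in excess by 0.003942 - 0.002219 = 0.001723 mol in a total volume of 0.03179 L.
[OH^-] = 0.001723/0.03179 = 0.05420 M, so pOH = 1.27 and pH = 14.00 - 1.27 = 12.73.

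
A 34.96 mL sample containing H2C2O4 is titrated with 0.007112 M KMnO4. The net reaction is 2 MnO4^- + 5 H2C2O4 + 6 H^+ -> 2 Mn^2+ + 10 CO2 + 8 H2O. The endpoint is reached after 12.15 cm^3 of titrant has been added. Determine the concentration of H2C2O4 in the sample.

0.00618 M

n(KMnO4) = 0.007112 x 0.01215 = 8.641e-5 mol.
From the balanced equation, 2 mol KMnO4 reacts with 5 mol H2C2O4, so n(H2C2O4) = 8.641e-5 x 5/2 = 0.0002160 mol.
[H2C2O4] = 0.0002160 / 0.03496 L = 0.00618 M.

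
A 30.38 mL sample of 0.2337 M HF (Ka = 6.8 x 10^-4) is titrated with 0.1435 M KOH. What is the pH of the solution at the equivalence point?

8.06

n(HF) = 0.2337 x 0.03038 = 0.007100 mol; V(KOH) at equivalence = 0.007100/0.1435 = 0.04948 L.
At equivalence all the acid is converted to F-; total volume = 0.03038 + 0.04948 = 0.07986 L, so [F-] = 0.007100/0.07986 = 0.08891 M.
Kb = Kw/Ka = 1.0e-14 / 6.8 x 10^-4 = 1.47e-11.
[OH^-] = sqrt(Kb x [F-]) = sqrt(1.47e-11 x 0.08891) = 1.14e-6 M.
pOH = 5.94, so pH = 14.00 - 5.94 = 8.06.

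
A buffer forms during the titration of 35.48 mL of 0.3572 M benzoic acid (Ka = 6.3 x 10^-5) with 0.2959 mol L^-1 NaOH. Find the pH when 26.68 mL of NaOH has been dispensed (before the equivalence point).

Initial n(C6H5COOH) = 0.3572 x 0.03548 = 0.01267 mol.
n(NaOH) added = 0.2959 x 0.02668 = 0.007895 mol, converting that many moles of C6H5COOH to C6H5COO-.
Remaining n(C6H5COOH) = 0.004779 mol; n(C6H5COO-) = 0.007895 mol.
By Henderson-Hasselbalch, pH = pKa + log([A^-]/[HA]) = 4.20 + log(0.007895/0.004779) = 4.20 + (+0.22) = 4.42.

4.42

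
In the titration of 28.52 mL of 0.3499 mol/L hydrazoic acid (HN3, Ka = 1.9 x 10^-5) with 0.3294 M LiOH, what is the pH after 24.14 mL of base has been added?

5.31

Initial n(HN3) = 0.3499 x 0.02852 = 0.009979 mol.
n(LiOH) added = 0.3294 x 0.02414 = 0.007952 mol, converting that many moles of HN3 to N3-.
Remaining n(HN3) = 0.002027 mol; n(N3-) = 0.007952 mol.
By Henderson-Hasselbalch, pH = pKa + log([A^-]/[HA]) = 4.72 + log(0.007952/0.002027) = 4.72 + (+0.59) = 5.31.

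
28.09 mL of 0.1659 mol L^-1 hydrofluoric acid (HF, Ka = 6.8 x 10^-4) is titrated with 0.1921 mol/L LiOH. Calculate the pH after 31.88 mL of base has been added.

n(acid) = 0.1659 x 0.02809 = 0.004660 mol; n(LiOH) added = 0.1921 x 0.03188 = 0.006124 mol.
Base is in excess by 0.006124 - 0.004660 = 0.001464 mol in a total volume of 0.05997 L.
[OH^-] = 0.001464/0.05997 = 0.02441 M, so pOH = 1.61 and pH = 14.00 - 1.61 = 12.39.

12.39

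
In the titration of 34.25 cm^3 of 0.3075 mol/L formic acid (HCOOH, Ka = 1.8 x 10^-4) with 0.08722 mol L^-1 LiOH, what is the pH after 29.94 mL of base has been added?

3.26

Initial n(HCOOH) = 0.3075 x 0.03425 = 0.01053 mol.
n(LiOH) added = 0.08722 x 0.02994 = 0.002611 mol, converting that many moles of HCOOH to HCOO-.
Remaining n(HCOOH) = 0.007921 mol; n(HCOO-) = 0.002611 mol.
By Henderson-Hasselbalch, pH = pKa + log([A^-]/[HA]) = 3.74 + log(0.002611/0.007921) = 3.74 + (-0.48) = 3.26.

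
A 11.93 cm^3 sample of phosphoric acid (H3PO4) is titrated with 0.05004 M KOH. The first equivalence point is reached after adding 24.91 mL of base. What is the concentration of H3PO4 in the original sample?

0.104 M

n(KOH) = 0.05004 x 0.02491 = 0.001246 mol.
At the first equivalence point, 1 mol OH^- react per mol H3PO4, so n(H3PO4) = 0.001246 / 1 = 0.001246 mol.
[H3PO4] = 0.001246 / 0.01193 L = 0.104 M.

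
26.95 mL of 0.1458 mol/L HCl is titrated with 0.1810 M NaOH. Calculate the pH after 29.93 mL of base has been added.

n(acid) = 0.1458 x 0.02695 = 0.003929 mol; n(NaOH) added = 0.1810 x 0.02993 = 0.005417 mol.
Base is in excess by 0.005417 - 0.003929 = 0.001488 mol in a total volume of 0.05688 L.
[OH^-] = 0.001488/0.05688 = 0.02616 M, so pOH = 1.58 and pH = 14.00 - 1.58 = 12.42.

12.42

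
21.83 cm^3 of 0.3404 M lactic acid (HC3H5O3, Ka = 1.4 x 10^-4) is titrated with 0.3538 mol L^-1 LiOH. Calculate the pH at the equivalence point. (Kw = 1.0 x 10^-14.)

n(HC3H5O3) = 0.3404 x 0.02183 = 0.007431 mol; V(LiOH) at equivalence = 0.007431/0.3538 = 0.02100 L.
At equivalence all the acid is converted to C3H5O3-; total volume = 0.02183 + 0.02100 = 0.04283 L, so [C3H5O3-] = 0.007431/0.04283 = 0.1735 M.
Kb = Kw/Ka = 1.0e-14 / 1.4 x 10^-4 = 7.14e-11.
[OH^-] = sqrt(Kb x [C3H5O3-]) = sqrt(7.14e-11 x 0.1735) = 3.52e-6 M.
pOH = 5.45, so pH = 14.00 - 5.45 = 8.55.

8.55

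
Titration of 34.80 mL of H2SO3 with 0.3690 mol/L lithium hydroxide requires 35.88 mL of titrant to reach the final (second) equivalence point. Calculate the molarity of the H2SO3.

n(LiOH) = 0.3690 x 0.03588 = 0.01324 mol.
At the final (second) equivalence point, 2 mol OH^- react per mol H2SO3, so n(H2SO3) = 0.01324 / 2 = 0.006620 mol.
[H2SO3] = 0.006620 / 0.03480 L = 0.190 M.

0.190 M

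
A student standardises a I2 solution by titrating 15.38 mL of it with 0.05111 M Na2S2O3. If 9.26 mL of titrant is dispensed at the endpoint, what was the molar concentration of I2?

n(Na2S2O3) = 0.05111 x 0.009260 = 0.0004733 mol.
From the balanced equation, 2 mol Na2S2O3 reacts with 1 mol I2, so n(I2) = 0.0004733 x 1/2 = 0.0002366 mol.
[I2] = 0.0002366 / 0.01538 L = 0.0154 M.

0.0154 M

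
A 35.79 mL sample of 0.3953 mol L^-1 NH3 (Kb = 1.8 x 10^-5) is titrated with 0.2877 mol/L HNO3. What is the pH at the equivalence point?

n(NH3) = 0.3953 x 0.03579 = 0.01415 mol; V(HNO3) at equivalence = 0.01415/0.2877 = 0.04918 L.
At equivalence the base is fully converted to NH4+; total volume = 0.08497 L, so [NH4+] = 0.01415/0.08497 = 0.1665 M.
Ka(NH4+) = Kw/Kb = 1.0e-14 / 1.8 x 10^-5 = 5.56e-10.
[H^+] = sqrt(Ka x [NH4+]) = sqrt(5.56e-10 x 0.1665) = 9.62e-6 M.
pH = -log(9.62e-6) = 5.02.

5.02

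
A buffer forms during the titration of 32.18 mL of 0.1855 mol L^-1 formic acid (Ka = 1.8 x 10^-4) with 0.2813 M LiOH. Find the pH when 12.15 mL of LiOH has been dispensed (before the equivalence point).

Initial n(HCOOH) = 0.1855 x 0.03218 = 0.005969 mol.
n(LiOH) added = 0.2813 x 0.01215 = 0.003418 mol, converting that many moles of HCOOH to HCOO-.
Remaining n(HCOOH) = 0.002552 mol; n(HCOO-) = 0.003418 mol.
By Henderson-Hasselbalch, pH = pKa + log([A^-]/[HA]) = 3.74 + log(0.003418/0.002552) = 3.74 + (+0.13) = 3.87.

3.87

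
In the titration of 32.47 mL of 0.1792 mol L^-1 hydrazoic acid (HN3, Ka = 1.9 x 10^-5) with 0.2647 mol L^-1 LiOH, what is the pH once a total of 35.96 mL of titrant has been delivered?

12.73

n(acid) = 0.1792 x 0.03247 = 0.005819 mol; n(LiOH) added = 0.2647 x 0.03596 = 0.009519 mol.
Base is in excess by 0.009519 - 0.005819 = 0.003700 mol in a total volume of 0.06843 L.
[OH^-] = 0.003700/0.06843 = 0.05407 M, so pOH = 1.27 and pH = 14.00 - 1.27 = 12.73.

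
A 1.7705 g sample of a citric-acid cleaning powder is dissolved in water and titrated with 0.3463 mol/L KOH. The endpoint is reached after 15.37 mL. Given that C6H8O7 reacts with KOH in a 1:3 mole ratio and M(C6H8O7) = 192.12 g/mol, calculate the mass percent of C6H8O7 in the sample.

n(KOH) = 0.3463 x 0.01537 = 0.005323 mol.
n(C6H8O7) = 0.005323 / 3 = 0.001774 mol.
mass of C6H8O7 = 0.001774 x 192.12 = 0.3409 g.
% purity = 0.3409 / 1.7705 x 100 = 19.3%.

19.3%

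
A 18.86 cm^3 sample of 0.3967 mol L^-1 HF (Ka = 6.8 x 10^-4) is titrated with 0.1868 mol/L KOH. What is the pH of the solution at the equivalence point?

n(HF) = 0.3967 x 0.01886 = 0.007482 mol; V(KOH) at equivalence = 0.007482/0.1868 = 0.04005 L.
At equivalence all the acid is converted to F-; total volume = 0.01886 + 0.04005 = 0.05891 L, so [F-] = 0.007482/0.05891 = 0.1270 M.
Kb = Kw/Ka = 1.0e-14 / 6.8 x 10^-4 = 1.47e-11.
[OH^-] = sqrt(Kb x [F-]) = sqrt(1.47e-11 x 0.1270) = 1.37e-6 M.
pOH = 5.86, so pH = 14.00 - 5.86 = 8.14.

8.14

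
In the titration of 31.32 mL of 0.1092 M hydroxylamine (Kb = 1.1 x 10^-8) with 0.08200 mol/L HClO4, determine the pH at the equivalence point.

n(NH2OH) = 0.1092 x 0.03132 = 0.003420 mol; V(HClO4) at equivalence = 0.003420/0.08200 = 0.04171 L.
At equivalence the base is fully converted to NH3OH+; total volume = 0.07303 L, so [NH3OH+] = 0.003420/0.07303 = 0.04683 M.
Ka(NH3OH+) = Kw/Kb = 1.0e-14 / 1.1 x 10^-8 = 9.09e-7.
[H^+] = sqrt(Ka x [NH3OH+]) = sqrt(9.09e-7 x 0.04683) = 0.000206 M.
pH = -log(0.000206) = 3.69.

3.69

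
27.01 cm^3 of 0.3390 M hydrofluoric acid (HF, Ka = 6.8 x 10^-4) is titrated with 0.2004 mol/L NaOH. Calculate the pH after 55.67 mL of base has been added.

n(acid) = 0.3390 x 0.02701 = 0.009156 mol; n(NaOH) added = 0.2004 x 0.05567 = 0.01116 mol.
Base is in excess by 0.01116 - 0.009156 = 0.002000 mol in a total volume of 0.08268 L.
[OH^-] = 0.002000/0.08268 = 0.02419 M, so pOH = 1.62 and pH = 14.00 - 1.62 = 12.38.

12.38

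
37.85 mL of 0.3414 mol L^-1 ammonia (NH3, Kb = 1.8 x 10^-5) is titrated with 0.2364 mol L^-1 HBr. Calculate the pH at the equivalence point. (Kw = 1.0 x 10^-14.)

n(NH3) = 0.3414 x 0.03785 = 0.01292 mol; V(HBr) at equivalence = 0.01292/0.2364 = 0.05466 L.
At equivalence the base is fully converted to NH4+; total volume = 0.09251 L, so [NH4+] = 0.01292/0.09251 = 0.1397 M.
Ka(NH4+) = Kw/Kb = 1.0e-14 / 1.8 x 10^-5 = 5.56e-10.
[H^+] = sqrt(Ka x [NH4+]) = sqrt(5.56e-10 x 0.1397) = 8.81e-6 M.
pH = -log(8.81e-6) = 5.06.

5.06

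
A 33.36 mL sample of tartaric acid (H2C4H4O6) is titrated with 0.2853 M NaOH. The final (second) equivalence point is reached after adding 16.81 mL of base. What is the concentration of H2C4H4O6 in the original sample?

n(NaOH) = 0.2853 x 0.01681 = 0.004796 mol.
At the final (second) equivalence point, 2 mol OH^- react per mol H2C4H4O6, so n(H2C4H4O6) = 0.004796 / 2 = 0.002398 mol.
[H2C4H4O6] = 0.002398 / 0.03336 L = 0.0719 M.

0.0719 M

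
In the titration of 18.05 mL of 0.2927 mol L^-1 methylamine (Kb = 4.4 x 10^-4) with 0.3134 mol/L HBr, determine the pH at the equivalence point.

5.73

n(CH3NH2) = 0.2927 x 0.01805 = 0.005283 mol; V(HBr) at equivalence = 0.005283/0.3134 = 0.01686 L.
At equivalence the base is fully converted to CH3NH3+; total volume = 0.03491 L, so [CH3NH3+] = 0.005283/0.03491 = 0.1513 M.
Ka(CH3NH3+) = Kw/Kb = 1.0e-14 / 4.4 x 10^-4 = 2.27e-11.
[H^+] = sqrt(Ka x [CH3NH3+]) = sqrt(2.27e-11 x 0.1513) = 1.85e-6 M.
pH = -log(1.85e-6) = 5.73.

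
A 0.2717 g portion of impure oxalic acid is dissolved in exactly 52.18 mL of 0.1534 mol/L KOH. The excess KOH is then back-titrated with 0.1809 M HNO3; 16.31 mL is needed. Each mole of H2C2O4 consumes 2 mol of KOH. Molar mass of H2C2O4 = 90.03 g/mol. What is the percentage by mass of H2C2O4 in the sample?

Total n(KOH) added = 0.1534 x 0.05218 = 0.008004 mol.
n(HNO3) used = 0.1809 x 0.01631 = 0.002950 mol, which equals the excess n(KOH).
So n(KOH) consumed by the sample = 0.008004 - 0.002950 = 0.005054 mol.
n(H2C2O4) = 0.005054 / 2 = 0.002527 mol.
mass H2C2O4 = 0.002527 x 90.03 = 0.2275 g, so %H2C2O4 = 0.2275/0.2717 x 100 = 83.7%.

83.7%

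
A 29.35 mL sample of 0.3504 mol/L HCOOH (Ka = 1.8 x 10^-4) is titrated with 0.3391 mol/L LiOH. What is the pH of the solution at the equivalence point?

n(HCOOH) = 0.3504 x 0.02935 = 0.01028 mol; V(LiOH) at equivalence = 0.01028/0.3391 = 0.03033 L.
At equivalence all the acid is converted to HCOO-; total volume = 0.02935 + 0.03033 = 0.05968 L, so [HCOO-] = 0.01028/0.05968 = 0.1723 M.
Kb = Kw/Ka = 1.0e-14 / 1.8 x 10^-4 = 5.56e-11.
[OH^-] = sqrt(Kb x [HCOO-]) = sqrt(5.56e-11 x 0.1723) = 3.09e-6 M.
pOH = 5.51, so pH = 14.00 - 5.51 = 8.49.

8.49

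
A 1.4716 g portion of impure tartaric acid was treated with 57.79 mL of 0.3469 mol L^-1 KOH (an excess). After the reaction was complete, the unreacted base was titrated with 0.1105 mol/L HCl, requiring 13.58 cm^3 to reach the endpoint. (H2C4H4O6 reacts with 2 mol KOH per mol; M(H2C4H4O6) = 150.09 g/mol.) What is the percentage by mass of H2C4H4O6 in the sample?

94.6%

Total n(KOH) added = 0.3469 x 0.05779 = 0.02005 mol.
n(HCl) used = 0.1105 x 0.01358 = 0.001501 mol, which equals the excess n(KOH).
So n(KOH) consumed by the sample = 0.02005 - 0.001501 = 0.01855 mol.
n(H2C4H4O6) = 0.01855 / 2 = 0.009273 mol.
mass H2C4H4O6 = 0.009273 x 150.09 = 1.392 g, so %H2C4H4O6 = 1.392/1.4716 x 100 = 94.6%.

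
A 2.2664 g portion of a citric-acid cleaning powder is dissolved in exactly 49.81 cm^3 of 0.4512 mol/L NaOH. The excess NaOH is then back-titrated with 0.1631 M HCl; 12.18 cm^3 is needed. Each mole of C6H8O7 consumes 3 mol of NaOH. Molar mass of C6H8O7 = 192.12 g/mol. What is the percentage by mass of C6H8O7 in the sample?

Total n(NaOH) added = 0.4512 x 0.04981 = 0.02247 mol.
n(HCl) used = 0.1631 x 0.01218 = 0.001987 mol, which equals the excess n(NaOH).
So n(NaOH) consumed by the sample = 0.02247 - 0.001987 = 0.02049 mol.
n(C6H8O7) = 0.02049 / 3 = 0.006829 mol.
mass C6H8O7 = 0.006829 x 192.12 = 1.312 g, so %C6H8O7 = 1.312/2.2664 x 100 = 57.9%.

57.9%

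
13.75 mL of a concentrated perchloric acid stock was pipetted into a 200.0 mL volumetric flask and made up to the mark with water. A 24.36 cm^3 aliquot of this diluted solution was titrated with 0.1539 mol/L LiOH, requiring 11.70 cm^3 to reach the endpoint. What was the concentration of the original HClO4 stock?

1.08 M

n(LiOH) = 0.1539 x 0.01170 = 0.001801 mol.
n(HClO4) in the aliquot = 0.001801 mol.
[diluted HClO4] = 0.001801 / 0.02436 = 0.07392 M.
Dilution factor = 200.0/13.75 = 14.55, so [stock] = 0.07392 x 14.55 = 1.08 M.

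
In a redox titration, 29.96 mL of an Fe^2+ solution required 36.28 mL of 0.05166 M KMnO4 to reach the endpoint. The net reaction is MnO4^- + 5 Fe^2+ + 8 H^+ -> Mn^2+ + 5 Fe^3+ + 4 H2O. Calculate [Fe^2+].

0.313 M

n(KMnO4) = 0.05166 x 0.03628 = 0.001874 mol.
From the balanced equation, 1 mol KMnO4 reacts with 5 mol Fe^2+, so n(Fe^2+) = 0.001874 x 5/1 = 0.009371 mol.
[Fe^2+] = 0.009371 / 0.02996 L = 0.313 M.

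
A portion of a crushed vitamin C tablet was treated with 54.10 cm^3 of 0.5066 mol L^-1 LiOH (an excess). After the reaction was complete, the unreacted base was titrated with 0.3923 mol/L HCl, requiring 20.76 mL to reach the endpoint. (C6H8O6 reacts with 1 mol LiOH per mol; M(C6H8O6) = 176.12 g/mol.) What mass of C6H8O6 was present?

Total n(LiOH) added = 0.5066 x 0.05410 = 0.02741 mol.
n(HCl) used = 0.3923 x 0.02076 = 0.008144 mol, which equals the excess n(LiOH).
So n(LiOH) consumed by the sample = 0.02741 - 0.008144 = 0.01926 mol.
n(C6H8O6) = 0.01926 / 1 = 0.01926 mol.
mass = 0.01926 mol x 176.12 g/mol = 3.39 g.

3.39 g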